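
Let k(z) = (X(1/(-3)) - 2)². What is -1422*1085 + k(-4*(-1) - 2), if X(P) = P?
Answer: -13885781/9 ≈ -1.5429e+6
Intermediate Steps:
k(z) = 49/9 (k(z) = (1/(-3) - 2)² = (-⅓ - 2)² = (-7/3)² = 49/9)
-1422*1085 + k(-4*(-1) - 2) = -1422*1085 + 49/9 = -1542870 + 49/9 = -13885781/9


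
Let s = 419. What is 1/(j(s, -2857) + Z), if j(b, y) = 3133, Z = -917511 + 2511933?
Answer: 1/1597555 ≈ 6.2596e-7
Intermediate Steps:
Z = 1594422
1/(j(s, -2857) + Z) = 1/(3133 + 1594422) = 1/1597555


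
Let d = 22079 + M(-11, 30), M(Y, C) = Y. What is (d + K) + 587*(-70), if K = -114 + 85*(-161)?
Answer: -32821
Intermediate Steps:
K = -13799 (K = -114 - 13685 = -13799)
d = 22068 (d = 22079 - 11 = 22068)
(d + K) + 587*(-70) = (22068 - 13799) + 587*(-70) = 8269 - 41090 = -32821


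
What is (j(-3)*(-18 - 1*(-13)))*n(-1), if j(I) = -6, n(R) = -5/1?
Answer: -150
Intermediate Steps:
n(R) = -5 (n(R) = -5*1 = -5)
(j(-3)*(-18 - 1*(-13)))*n(-1) = -6*(-18 - 1*(-13))*(-5) = -6*(-18 + 13)*(-5) = -6*(-5)*(-5) = 30*(-5) = -150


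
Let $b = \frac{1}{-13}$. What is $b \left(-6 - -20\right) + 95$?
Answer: $\frac{1221}{13} \approx 93.923$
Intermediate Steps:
$b = - \frac{1}{13} \approx -0.076923$
$b \left(-6 - -20\right) + 95 = - \frac{-6 - -20}{13} + 95 = - \frac{-6 + 20}{13} + 95 = \left(- \frac{1}{13}\right) 14 + 95 = - \frac{14}{13} + 95 = \frac{1221}{13}$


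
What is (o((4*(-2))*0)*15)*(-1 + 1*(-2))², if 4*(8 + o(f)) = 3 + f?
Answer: -3915/4 ≈ -978.75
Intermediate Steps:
o(f) = -29/4 + f/4 (o(f) = -8 + (3 + f)/4 = -8 + (¾ + f/4) = -29/4 + f/4)
(o((4*(-2))*0)*15)*(-1 + 1*(-2))² = ((-29/4 + ((4*(-2))*0)/4)*15)*(-1 + 1*(-2))² = ((-29/4 + (-8*0)/4)*15)*(-1 - 2)² = ((-29/4 + (¼)*0)*15)*(-3)² = ((-29/4 + 0)*15)*9 = -29/4*15*9 = -435/4*9 = -3915/4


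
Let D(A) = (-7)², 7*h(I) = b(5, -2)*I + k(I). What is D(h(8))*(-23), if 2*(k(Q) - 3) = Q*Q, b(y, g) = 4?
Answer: -1127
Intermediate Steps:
k(Q) = 3 + Q²/2 (k(Q) = 3 + (Q*Q)/2 = 3 + Q²/2)
h(I) = 3/7 + I²/14 + 4*I/7 (h(I) = (4*I + (3 + I²/2))/7 = (3 + I²/2 + 4*I)/7 = 3/7 + I²/14 + 4*I/7)
D(A) = 49
D(h(8))*(-23) = 49*(-23) = -1127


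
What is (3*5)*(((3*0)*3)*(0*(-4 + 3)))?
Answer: 0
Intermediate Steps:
(3*5)*(((3*0)*3)*(0*(-4 + 3))) = 15*((0*3)*(0*(-1))) = 15*(0*0) = 15*0 = 0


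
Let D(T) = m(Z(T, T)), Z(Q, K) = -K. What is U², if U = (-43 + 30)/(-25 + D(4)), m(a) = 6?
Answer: 169/361 ≈ 0.46814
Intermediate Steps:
D(T) = 6
U = 13/19 (U = (-43 + 30)/(-25 + 6) = -13/(-19) = -13*(-1/19) = 13/19 ≈ 0.68421)
U² = (13/19)² = 169/361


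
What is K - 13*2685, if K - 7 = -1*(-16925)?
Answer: -17973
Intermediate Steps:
K = 16932 (K = 7 - 1*(-16925) = 7 + 16925 = 16932)
K - 13*2685 = 16932 - 13*2685 = 16932 - 34905 = -17973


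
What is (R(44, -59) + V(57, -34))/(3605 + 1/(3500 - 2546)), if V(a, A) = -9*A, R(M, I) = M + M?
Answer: 375876/3439171 ≈ 0.10929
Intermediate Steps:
R(M, I) = 2*M
(R(44, -59) + V(57, -34))/(3605 + 1/(3500 - 2546)) = (2*44 - 9*(-34))/(3605 + 1/(3500 - 2546)) = (88 + 306)/(3605 + 1/954) = 394/(3605 + 1/954) = 394/(3439171/954) = 394*(954/3439171) = 375876/3439171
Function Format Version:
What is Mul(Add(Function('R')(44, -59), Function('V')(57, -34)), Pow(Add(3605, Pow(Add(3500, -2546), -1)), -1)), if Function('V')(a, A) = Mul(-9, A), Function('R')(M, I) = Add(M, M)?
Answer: Rational(375876, 3439171) ≈ 0.10929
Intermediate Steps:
Function('R')(M, I) = Mul(2, M)
Mul(Add(Function('R')(44, -59), Function('V')(57, -34)), Pow(Add(3605, Pow(Add(3500, -2546), -1)), -1)) = Mul(Add(Mul(2, 44), Mul(-9, -34)), Pow(Add(3605, Pow(Add(3500, -2546), -1)), -1)) = Mul(Add(88, 306), Pow(Add(3605, Pow(954, -1)), -1)) = Mul(394, Pow(Add(3605, Rational(1, 954)), -1)) = Mul(394, Pow(Rational(3439171, 954), -1)) = Mul(394, Rational(954, 3439171)) = Rational(375876, 3439171)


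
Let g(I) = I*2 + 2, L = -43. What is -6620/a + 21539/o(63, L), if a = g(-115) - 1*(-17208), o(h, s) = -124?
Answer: -18327655/105276 ≈ -174.09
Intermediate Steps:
g(I) = 2 + 2*I (g(I) = 2*I + 2 = 2 + 2*I)
a = 16980 (a = (2 + 2*(-115)) - 1*(-17208) = (2 - 230) + 17208 = -228 + 17208 = 16980)
-6620/a + 21539/o(63, L) = -6620/16980 + 21539/(-124) = -6620*1/16980 + 21539*(-1/124) = -331/849 - 21539/124 = -18327655/105276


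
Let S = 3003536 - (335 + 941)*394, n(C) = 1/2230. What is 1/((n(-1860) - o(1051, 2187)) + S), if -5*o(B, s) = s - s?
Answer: 2230/5576766161 ≈ 3.9987e-7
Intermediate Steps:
o(B, s) = 0 (o(B, s) = -(s - s)/5 = -1/5*0 = 0)
n(C) = 1/2230
S = 2500792 (S = 3003536 - 1276*394 = 3003536 - 1*502744 = 3003536 - 502744 = 2500792)
1/((n(-1860) - o(1051, 2187)) + S) = 1/((1/2230 - 1*0) + 2500792) = 1/((1/2230 + 0) + 2500792) = 1/(1/2230 + 2500792) = 1/(5576766161/2230) = 2230/5576766161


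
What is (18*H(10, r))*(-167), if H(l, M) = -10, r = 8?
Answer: 30060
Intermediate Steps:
(18*H(10, r))*(-167) = (18*(-10))*(-167) = -180*(-167) = 30060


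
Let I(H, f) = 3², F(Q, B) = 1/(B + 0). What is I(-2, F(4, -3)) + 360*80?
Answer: 28809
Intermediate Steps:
F(Q, B) = 1/B
I(H, f) = 9
I(-2, F(4, -3)) + 360*80 = 9 + 360*80 = 9 + 28800 = 28809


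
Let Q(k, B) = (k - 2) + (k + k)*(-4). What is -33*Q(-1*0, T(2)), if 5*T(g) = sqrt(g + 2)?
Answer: 66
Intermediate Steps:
T(g) = sqrt(2 + g)/5 (T(g) = sqrt(g + 2)/5 = sqrt(2 + g)/5)
Q(k, B) = -2 - 7*k (Q(k, B) = (-2 + k) + (2*k)*(-4) = (-2 + k) - 8*k = -2 - 7*k)
-33*Q(-1*0, T(2)) = -33*(-2 - (-7)*0) = -33*(-2 - 7*0) = -33*(-2 + 0) = -33*(-2) = 66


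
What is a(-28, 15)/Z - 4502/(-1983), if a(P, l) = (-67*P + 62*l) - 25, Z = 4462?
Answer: 25602647/8848146 ≈ 2.8936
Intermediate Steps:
a(P, l) = -25 - 67*P + 62*l
a(-28, 15)/Z - 4502/(-1983) = (-25 - 67*(-28) + 62*15)/4462 - 4502/(-1983) = (-25 + 1876 + 930)*(1/4462) - 4502*(-1/1983) = 2781*(1/4462) + 4502/1983 = 2781/4462 + 4502/1983 = 25602647/8848146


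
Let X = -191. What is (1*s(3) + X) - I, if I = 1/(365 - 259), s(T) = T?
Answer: -19929/106 ≈ -188.01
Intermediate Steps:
I = 1/106 ≈ 0.0094340
(1*s(3) + X) - I = (1*3 - 191) - 1*1/106 = (3 - 191) - 1/106 = -188 - 1/106 = -19929/106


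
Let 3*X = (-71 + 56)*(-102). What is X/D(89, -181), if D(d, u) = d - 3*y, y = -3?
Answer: 255/49 ≈ 5.2041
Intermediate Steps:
D(d, u) = 9 + d (D(d, u) = d - 3*(-3) = d + 9 = 9 + d)
X = 510 (X = ((-71 + 56)*(-102))/3 = (-15*(-102))/3 = (⅓)*1530 = 510)
X/D(89, -181) = 510/(9 + 89) = 510/98 = 510*(1/98) = 255/49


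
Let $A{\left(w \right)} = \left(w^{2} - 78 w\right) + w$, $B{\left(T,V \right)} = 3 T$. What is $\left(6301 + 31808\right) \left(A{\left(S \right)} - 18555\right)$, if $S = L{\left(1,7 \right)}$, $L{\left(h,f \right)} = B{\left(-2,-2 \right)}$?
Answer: $-688134213$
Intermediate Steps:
$L{\left(h,f \right)} = -6$ ($L{\left(h,f \right)} = 3 \left(-2\right) = -6$)
$S = -6$
$A{\left(w \right)} = w^{2} - 77 w$
$\left(6301 + 31808\right) \left(A{\left(S \right)} - 18555\right) = \left(6301 + 31808\right) \left(- 6 \left(-77 - 6\right) - 18555\right) = 38109 \left(\left(-6\right) \left(-83\right) - 18555\right) = 38109 \left(498 - 18555\right) = 38109 \left(-18057\right) = -688134213$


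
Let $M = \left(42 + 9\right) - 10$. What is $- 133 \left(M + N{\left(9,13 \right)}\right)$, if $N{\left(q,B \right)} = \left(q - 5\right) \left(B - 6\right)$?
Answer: $-9177$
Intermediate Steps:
$N{\left(q,B \right)} = \left(-6 + B\right) \left(-5 + q\right)$ ($N{\left(q,B \right)} = \left(-5 + q\right) \left(-6 + B\right) = \left(-6 + B\right) \left(-5 + q\right)$)
$M = 41$ ($M = 51 - 10 = 41$)
$- 133 \left(M + N{\left(9,13 \right)}\right) = - 133 \left(41 + \left(30 - 54 - 65 + 13 \cdot 9\right)\right) = - 133 \left(41 + \left(30 - 54 - 65 + 117\right)\right) = - 133 \left(41 + 28\right) = \left(-133\right) 69 = -9177$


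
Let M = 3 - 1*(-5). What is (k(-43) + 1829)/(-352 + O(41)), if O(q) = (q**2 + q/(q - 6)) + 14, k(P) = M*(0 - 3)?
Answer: 63175/47046 ≈ 1.3428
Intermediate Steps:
M = 8 (M = 3 + 5 = 8)
k(P) = -24 (k(P) = 8*(0 - 3) = 8*(-3) = -24)
O(q) = 14 + q**2 + q/(-6 + q) (O(q) = (q**2 + q/(-6 + q)) + 14 = 14 + q**2 + q/(-6 + q))
(k(-43) + 1829)/(-352 + O(41)) = (-24 + 1829)/(-352 + (-84 + 41**3 - 6*41**2 + 15*41)/(-6 + 41)) = 1805/(-352 + (-84 + 68921 - 6*1681 + 615)/35) = 1805/(-352 + (-84 + 68921 - 10086 + 615)/35) = 1805/(-352 + (1/35)*59366) = 1805/(-352 + 59366/35) = 1805/(47046/35) = 1805*(35/47046) = 63175/47046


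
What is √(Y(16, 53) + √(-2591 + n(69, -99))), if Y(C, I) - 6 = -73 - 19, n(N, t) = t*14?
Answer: √(-86 + I*√3977) ≈ 3.2128 + 9.8144*I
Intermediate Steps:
n(N, t) = 14*t
Y(C, I) = -86 (Y(C, I) = 6 + (-73 - 19) = 6 - 92 = -86)
√(Y(16, 53) + √(-2591 + n(69, -99))) = √(-86 + √(-2591 + 14*(-99))) = √(-86 + √(-2591 - 1386)) = √(-86 + √(-3977)) = √(-86 + I*√3977)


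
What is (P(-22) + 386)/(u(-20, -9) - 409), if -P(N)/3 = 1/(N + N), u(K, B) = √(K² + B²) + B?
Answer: -322753/348486 - 16987*√481/7666692 ≈ -0.97475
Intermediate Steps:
u(K, B) = B + √(B² + K²) (u(K, B) = √(B² + K²) + B = B + √(B² + K²))
P(N) = -3/(2*N) (P(N) = -3/(N + N) = -3*1/(2*N) = -3/(2*N))
(P(-22) + 386)/(u(-20, -9) - 409) = (-3/2/(-22) + 386)/((-9 + √((-9)² + (-20)²)) - 409) = (-3/2*(-1/22) + 386)/((-9 + √(81 + 400)) - 409) = (3/44 + 386)/((-9 + √481) - 409) = 16987/(44*(-418 + √481))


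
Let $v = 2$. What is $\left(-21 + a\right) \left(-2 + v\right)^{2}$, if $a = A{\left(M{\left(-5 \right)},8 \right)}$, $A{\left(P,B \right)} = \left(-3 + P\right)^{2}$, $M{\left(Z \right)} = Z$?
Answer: $0$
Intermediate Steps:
$a = 64$ ($a = \left(-3 - 5\right)^{2} = \left(-8\right)^{2} = 64$)
$\left(-21 + a\right) \left(-2 + v\right)^{2} = \left(-21 + 64\right) \left(-2 + 2\right)^{2} = 43 \cdot 0^{2} = 43 \cdot 0 = 0$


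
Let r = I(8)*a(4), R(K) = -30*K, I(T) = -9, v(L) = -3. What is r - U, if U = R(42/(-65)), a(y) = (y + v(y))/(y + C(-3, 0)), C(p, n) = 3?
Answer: -1881/91 ≈ -20.670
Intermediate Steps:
a(y) = (-3 + y)/(3 + y) (a(y) = (y - 3)/(y + 3) = (-3 + y)/(3 + y))
r = -9/7 (r = -9*(-3 + 4)/(3 + 4) = -9/7 ≈ -1.2857)
U = 252/13 (U = -1260/(-65) = -1260*(-1)/65 = -30*(-42/65) = 252/13 ≈ 19.385)
r - U = -9/7 - 1*252/13 = -9/7 - 252/13 = -1881/91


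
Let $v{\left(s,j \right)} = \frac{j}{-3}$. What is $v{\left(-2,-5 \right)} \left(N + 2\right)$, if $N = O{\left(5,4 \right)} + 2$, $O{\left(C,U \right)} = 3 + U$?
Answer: $\frac{55}{3} \approx 18.333$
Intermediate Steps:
$N = 9$ ($N = \left(3 + 4\right) + 2 = 7 + 2 = 9$)
$v{\left(s,j \right)} = - \frac{j}{3}$ ($v{\left(s,j \right)} = j \left(- \frac{1}{3}\right) = - \frac{j}{3}$)
$v{\left(-2,-5 \right)} \left(N + 2\right) = \left(- \frac{1}{3}\right) \left(-5\right) \left(9 + 2\right) = \frac{5}{3} \cdot 11 = \frac{55}{3}$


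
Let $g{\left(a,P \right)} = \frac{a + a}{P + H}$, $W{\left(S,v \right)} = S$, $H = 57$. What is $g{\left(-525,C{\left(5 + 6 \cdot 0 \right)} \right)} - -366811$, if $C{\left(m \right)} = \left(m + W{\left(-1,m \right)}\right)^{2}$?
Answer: $\frac{26776153}{73} \approx 3.668 \cdot 10^{5}$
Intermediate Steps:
$C{\left(m \right)} = \left(-1 + m\right)^{2}$ ($C{\left(m \right)} = \left(m - 1\right)^{2} = \left(-1 + m\right)^{2}$)
$g{\left(a,P \right)} = \frac{2 a}{57 + P}$ ($g{\left(a,P \right)} = \frac{a + a}{P + 57} = \frac{2 a}{57 + P}$)
$g{\left(-525,C{\left(5 + 6 \cdot 0 \right)} \right)} - -366811 = 2 \left(-525\right) \frac{1}{57 + \left(-1 + \left(5 + 6 \cdot 0\right)\right)^{2}} - -366811 = 2 \left(-525\right) \frac{1}{57 + \left(-1 + \left(5 + 0\right)\right)^{2}} + 366811 = 2 \left(-525\right) \frac{1}{57 + \left(-1 + 5\right)^{2}} + 366811 = 2 \left(-525\right) \frac{1}{57 + 4^{2}} + 366811 = 2 \left(-525\right) \frac{1}{57 + 16} + 366811 = 2 \left(-525\right) \frac{1}{73} + 366811 = - \frac{1050}{73} + 366811 = \frac{26776153}{73}$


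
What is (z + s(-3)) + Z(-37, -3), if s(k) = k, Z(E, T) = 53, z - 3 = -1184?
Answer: -1131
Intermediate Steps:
z = -1181 (z = 3 - 1184 = -1181)
(z + s(-3)) + Z(-37, -3) = (-1181 - 3) + 53 = -1184 + 53 = -1131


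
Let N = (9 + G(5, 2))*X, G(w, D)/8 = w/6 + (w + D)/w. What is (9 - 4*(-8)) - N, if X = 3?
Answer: -198/5 ≈ -39.600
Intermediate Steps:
G(w, D) = 4*w/3 + 8*(D + w)/w (G(w, D) = 8*(w/6 + (w + D)/w) = 8*(w*(⅙) + (D + w)/w) = 8*(w/6 + (D + w)/w) = 4*w/3 + 8*(D + w)/w)
N = 403/5 (N = (9 + (8 + (4/3)*5 + 8*2/5))*3 = (9 + (8 + 20/3 + 8*2*(⅕)))*3 = (9 + (8 + 20/3 + 16/5))*3 = (9 + 268/15)*3 = (403/15)*3 = 403/5 ≈ 80.600)
(9 - 4*(-8)) - N = (9 - 4*(-8)) - 1*403/5 = (9 + 32) - 403/5 = 41 - 403/5 = -198/5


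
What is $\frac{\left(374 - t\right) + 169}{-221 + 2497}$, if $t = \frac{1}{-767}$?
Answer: $\frac{208241}{872846} \approx 0.23858$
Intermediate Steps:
$t = - \frac{1}{767} \approx -0.0013038$
$\frac{\left(374 - t\right) + 169}{-221 + 2497} = \frac{\left(374 - - \frac{1}{767}\right) + 169}{-221 + 2497} = \frac{\left(374 + \frac{1}{767}\right) + 169}{2276} = \left(\frac{286859}{767} + 169\right) \frac{1}{2276} = \frac{416482}{767} \cdot \frac{1}{2276} = \frac{208241}{872846}$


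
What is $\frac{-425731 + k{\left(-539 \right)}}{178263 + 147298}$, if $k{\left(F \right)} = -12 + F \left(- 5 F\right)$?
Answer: $- \frac{1878348}{325561} \approx -5.7696$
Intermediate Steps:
$k{\left(F \right)} = -12 - 5 F^{2}$
$\frac{-425731 + k{\left(-539 \right)}}{178263 + 147298} = \frac{-425731 - \left(12 + 5 \left(-539\right)^{2}\right)}{178263 + 147298} = \frac{-425731 - 1452617}{325561} = \left(-425731 - 1452617\right) \frac{1}{325561} = \left(-1878348\right) \frac{1}{325561} = - \frac{1878348}{325561}$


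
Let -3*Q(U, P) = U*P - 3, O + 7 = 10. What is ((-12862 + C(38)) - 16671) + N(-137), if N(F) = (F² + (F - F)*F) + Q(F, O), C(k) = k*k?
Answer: -9182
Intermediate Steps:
O = 3 (O = -7 + 10 = 3)
C(k) = k²
Q(U, P) = 1 - P*U/3 (Q(U, P) = -(U*P - 3)/3 = -(P*U - 3)/3 = -(-3 + P*U)/3 = 1 - P*U/3)
N(F) = 1 + F² - F (N(F) = (F² + (F - F)*F) + (1 - ⅓*3*F) = (F² + 0*F) + (1 - F) = (F² + 0) + (1 - F) = F² + (1 - F) = 1 + F² - F)
((-12862 + C(38)) - 16671) + N(-137) = ((-12862 + 38²) - 16671) + (1 + (-137)² - 1*(-137)) = ((-12862 + 1444) - 16671) + (1 + 18769 + 137) = (-11418 - 16671) + 18907 = -28089 + 18907 = -9182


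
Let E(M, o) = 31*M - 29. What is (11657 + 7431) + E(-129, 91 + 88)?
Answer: 15060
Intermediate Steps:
E(M, o) = -29 + 31*M
(11657 + 7431) + E(-129, 91 + 88) = (11657 + 7431) + (-29 + 31*(-129)) = 19088 + (-29 - 3999) = 19088 - 4028 = 15060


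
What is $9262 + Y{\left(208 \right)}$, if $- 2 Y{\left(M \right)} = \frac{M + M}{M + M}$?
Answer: $\frac{18523}{2} \approx 9261.5$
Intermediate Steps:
$Y{\left(M \right)} = - \frac{1}{2}$ ($Y{\left(M \right)} = - \frac{\left(M + M\right) \frac{1}{M + M}}{2} = - \frac{2 M \frac{1}{2 M}}{2} = \left(- \frac{1}{2}\right) 1 = - \frac{1}{2}$)
$9262 + Y{\left(208 \right)} = 9262 - \frac{1}{2} = \frac{18523}{2}$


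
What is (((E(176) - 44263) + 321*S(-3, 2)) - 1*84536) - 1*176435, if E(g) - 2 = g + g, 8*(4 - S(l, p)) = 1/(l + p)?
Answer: -2428447/8 ≈ -3.0356e+5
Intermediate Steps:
S(l, p) = 4 - 1/(8*(l + p))
E(g) = 2 + 2*g (E(g) = 2 + (g + g) = 2 + 2*g)
(((E(176) - 44263) + 321*S(-3, 2)) - 1*84536) - 1*176435 = ((((2 + 2*176) - 44263) + 321*((-1/8 + 4*(-3) + 4*2)/(-3 + 2))) - 1*84536) - 1*176435 = ((((2 + 352) - 44263) + 321*((-1/8 - 12 + 8)/(-1))) - 84536) - 176435 = (((354 - 44263) + 321*(-1*(-33/8))) - 84536) - 176435 = ((-43909 + 321*(33/8)) - 84536) - 176435 = ((-43909 + 10593/8) - 84536) - 176435 = (-340679/8 - 84536) - 176435 = -1016967/8 - 176435 = -2428447/8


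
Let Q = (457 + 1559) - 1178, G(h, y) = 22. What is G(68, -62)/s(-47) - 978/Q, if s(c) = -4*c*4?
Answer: -179255/157544 ≈ -1.1378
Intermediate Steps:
Q = 838 (Q = 2016 - 1178 = 838)
s(c) = -16*c
G(68, -62)/s(-47) - 978/Q = 22/((-16*(-47))) - 978/838 = 22/752 - 978*1/838 = 22*(1/752) - 489/419 = 11/376 - 489/419 = -179255/157544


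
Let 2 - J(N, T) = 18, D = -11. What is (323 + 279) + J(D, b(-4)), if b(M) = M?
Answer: 586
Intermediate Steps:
J(N, T) = -16 (J(N, T) = 2 - 1*18 = 2 - 18 = -16)
(323 + 279) + J(D, b(-4)) = (323 + 279) - 16 = 602 - 16 = 586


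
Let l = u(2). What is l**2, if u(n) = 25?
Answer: 625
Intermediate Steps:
l = 25
l**2 = 25**2 = 625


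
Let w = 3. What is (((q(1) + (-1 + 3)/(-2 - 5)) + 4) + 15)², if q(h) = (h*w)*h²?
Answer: 23104/49 ≈ 471.51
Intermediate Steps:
q(h) = 3*h³ (q(h) = (h*3)*h² = (3*h)*h² = 3*h³)
(((q(1) + (-1 + 3)/(-2 - 5)) + 4) + 15)² = (((3*1³ + (-1 + 3)/(-2 - 5)) + 4) + 15)² = (((3*1 + 2/(-7)) + 4) + 15)² = (((3 + 2*(-⅐)) + 4) + 15)² = (((3 - 2/7) + 4) + 15)² = ((19/7 + 4) + 15)² = (47/7 + 15)² = (152/7)² = 23104/49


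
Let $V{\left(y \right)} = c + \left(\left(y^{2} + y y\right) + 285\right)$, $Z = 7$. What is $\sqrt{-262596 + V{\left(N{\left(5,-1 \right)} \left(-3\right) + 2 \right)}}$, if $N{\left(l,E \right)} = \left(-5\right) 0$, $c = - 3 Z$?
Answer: $2 i \sqrt{65581} \approx 512.18 i$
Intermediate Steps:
$c = -21$ ($c = \left(-3\right) 7 = -21$)
$N{\left(l,E \right)} = 0$
$V{\left(y \right)} = 264 + 2 y^{2}$ ($V{\left(y \right)} = -21 + \left(\left(y^{2} + y y\right) + 285\right) = -21 + \left(\left(y^{2} + y^{2}\right) + 285\right) = -21 + \left(2 y^{2} + 285\right) = -21 + \left(285 + 2 y^{2}\right) = 264 + 2 y^{2}$)
$\sqrt{-262596 + V{\left(N{\left(5,-1 \right)} \left(-3\right) + 2 \right)}} = \sqrt{-262596 + \left(264 + 2 \left(0 \left(-3\right) + 2\right)^{2}\right)} = \sqrt{-262596 + \left(264 + 2 \left(0 + 2\right)^{2}\right)} = \sqrt{-262596 + \left(264 + 2 \cdot 2^{2}\right)} = \sqrt{-262596 + \left(264 + 2 \cdot 4\right)} = \sqrt{-262596 + \left(264 + 8\right)} = \sqrt{-262596 + 272} = \sqrt{-262324} = 2 i \sqrt{65581}$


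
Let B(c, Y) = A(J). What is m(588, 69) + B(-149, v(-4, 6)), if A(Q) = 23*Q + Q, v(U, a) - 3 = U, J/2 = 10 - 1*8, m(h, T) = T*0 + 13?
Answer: 109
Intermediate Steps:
m(h, T) = 13 (m(h, T) = 0 + 13 = 13)
J = 4 (J = 2*(10 - 1*8) = 2*(10 - 8) = 2*2 = 4)
v(U, a) = 3 + U
A(Q) = 24*Q
B(c, Y) = 96 (B(c, Y) = 24*4 = 96)
m(588, 69) + B(-149, v(-4, 6)) = 13 + 96 = 109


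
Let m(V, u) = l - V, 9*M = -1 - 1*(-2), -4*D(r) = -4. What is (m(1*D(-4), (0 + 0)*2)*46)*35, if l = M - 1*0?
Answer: -12880/9 ≈ -1431.1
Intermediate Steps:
D(r) = 1 (D(r) = -1/4*(-4) = 1)
M = 1/9 (M = (-1 - 1*(-2))/9 = (-1 + 2)/9 = (1/9)*1 = 1/9 ≈ 0.11111)
l = 1/9 (l = 1/9 - 1*0 = 1/9 + 0 = 1/9 ≈ 0.11111)
m(V, u) = 1/9 - V
(m(1*D(-4), (0 + 0)*2)*46)*35 = ((1/9 - 1)*46)*35 = -8/9*46*35 = -368/9*35 = -12880/9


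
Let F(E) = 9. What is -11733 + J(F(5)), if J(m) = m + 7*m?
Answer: -11661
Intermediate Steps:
J(m) = 8*m
-11733 + J(F(5)) = -11733 + 8*9 = -11733 + 72 = -11661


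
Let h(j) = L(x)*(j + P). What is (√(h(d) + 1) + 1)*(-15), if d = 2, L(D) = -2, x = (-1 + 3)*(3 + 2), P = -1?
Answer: -15 - 15*I ≈ -15.0 - 15.0*I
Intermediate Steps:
x = 10 (x = 2*5 = 10)
h(j) = 2 - 2*j (h(j) = -2*(j - 1) = -2*(-1 + j) = 2 - 2*j)
(√(h(d) + 1) + 1)*(-15) = (√((2 - 2*2) + 1) + 1)*(-15) = (√((2 - 4) + 1) + 1)*(-15) = (√(-2 + 1) + 1)*(-15) = (√(-1) + 1)*(-15) = (I + 1)*(-15) = (1 + I)*(-15) = -15 - 15*I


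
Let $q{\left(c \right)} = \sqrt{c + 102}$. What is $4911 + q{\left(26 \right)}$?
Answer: $4911 + 8 \sqrt{2} \approx 4922.3$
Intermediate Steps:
$q{\left(c \right)} = \sqrt{102 + c}$
$4911 + q{\left(26 \right)} = 4911 + \sqrt{102 + 26} = 4911 + \sqrt{128} = 4911 + 8 \sqrt{2}$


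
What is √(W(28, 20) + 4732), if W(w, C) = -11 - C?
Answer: √4701 ≈ 68.564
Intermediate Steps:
√(W(28, 20) + 4732) = √((-11 - 1*20) + 4732) = √((-11 - 20) + 4732) = √(-31 + 4732) = √4701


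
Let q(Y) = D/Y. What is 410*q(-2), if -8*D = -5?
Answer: -1025/8 ≈ -128.13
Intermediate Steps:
D = 5/8 (D = -⅛*(-5) = 5/8 ≈ 0.62500)
q(Y) = 5/(8*Y)
410*q(-2) = 410*((5/8)/(-2)) = 410*((5/8)*(-½)) = 410*(-5/16) = -1025/8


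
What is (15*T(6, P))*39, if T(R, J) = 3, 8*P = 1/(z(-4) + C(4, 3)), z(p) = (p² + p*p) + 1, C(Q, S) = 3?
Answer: 1755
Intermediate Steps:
z(p) = 1 + 2*p² (z(p) = (p² + p²) + 1 = 2*p² + 1 = 1 + 2*p²)
P = 1/288 (P = 1/(8*((1 + 2*(-4)²) + 3)) = 1/(8*((1 + 2*16) + 3)) = 1/(8*((1 + 32) + 3)) = 1/(8*(33 + 3)) = (⅛)/36 = (⅛)*(1/36) = 1/288 ≈ 0.0034722)
(15*T(6, P))*39 = (15*3)*39 = 45*39 = 1755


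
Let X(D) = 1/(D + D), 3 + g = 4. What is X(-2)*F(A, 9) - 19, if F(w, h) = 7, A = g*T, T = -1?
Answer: -83/4 ≈ -20.750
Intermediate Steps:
g = 1 (g = -3 + 4 = 1)
A = -1 (A = 1*(-1) = -1)
X(D) = 1/(2*D)
X(-2)*F(A, 9) - 19 = ((1/2)/(-2))*7 - 19 = ((1/2)*(-1/2))*7 - 19 = -1/4*7 - 19 = -7/4 - 19 = -83/4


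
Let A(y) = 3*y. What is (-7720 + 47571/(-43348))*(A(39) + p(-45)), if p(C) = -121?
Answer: 334694131/10837 ≈ 30884.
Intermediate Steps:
(-7720 + 47571/(-43348))*(A(39) + p(-45)) = (-7720 + 47571/(-43348))*(3*39 - 121) = (-7720 + 47571*(-1/43348))*(117 - 121) = (-7720 - 47571/43348)*(-4) = -334694131/43348*(-4) = 334694131/10837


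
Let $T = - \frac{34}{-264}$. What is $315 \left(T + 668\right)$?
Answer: $\frac{9260265}{44} \approx 2.1046 \cdot 10^{5}$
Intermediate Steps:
$T = \frac{17}{132}$ ($T = \left(-34\right) \left(- \frac{1}{264}\right) = \frac{17}{132} \approx 0.12879$)
$315 \left(T + 668\right) = 315 \left(\frac{17}{132} + 668\right) = 315 \cdot \frac{88193}{132} = \frac{9260265}{44}$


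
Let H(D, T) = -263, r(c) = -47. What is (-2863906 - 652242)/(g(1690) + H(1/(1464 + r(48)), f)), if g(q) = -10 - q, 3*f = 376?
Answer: 3516148/1963 ≈ 1791.2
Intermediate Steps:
f = 376/3 (f = (⅓)*376 = 376/3 ≈ 125.33)
(-2863906 - 652242)/(g(1690) + H(1/(1464 + r(48)), f)) = (-2863906 - 652242)/((-10 - 1*1690) - 263) = -3516148/((-10 - 1690) - 263) = -3516148/(-1700 - 263) = -3516148/(-1963) = -3516148*(-1/1963) = 3516148/1963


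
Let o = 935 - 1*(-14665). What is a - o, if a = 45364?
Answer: 29764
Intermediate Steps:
o = 15600 (o = 935 + 14665 = 15600)
a - o = 45364 - 1*15600 = 45364 - 15600 = 29764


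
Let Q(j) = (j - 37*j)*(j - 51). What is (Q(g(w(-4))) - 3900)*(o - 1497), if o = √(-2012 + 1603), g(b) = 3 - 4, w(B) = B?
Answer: 8640684 - 5772*I*√409 ≈ 8.6407e+6 - 1.1673e+5*I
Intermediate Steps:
g(b) = -1
Q(j) = -36*j*(-51 + j) (Q(j) = (-36*j)*(-51 + j) = -36*j*(-51 + j))
o = I*√409 (o = √(-409) = I*√409 ≈ 20.224*I)
(Q(g(w(-4))) - 3900)*(o - 1497) = (36*(-1)*(51 - 1*(-1)) - 3900)*(I*√409 - 1497) = (36*(-1)*(51 + 1) - 3900)*(-1497 + I*√409) = (36*(-1)*52 - 3900)*(-1497 + I*√409) = (-1872 - 3900)*(-1497 + I*√409) = -5772*(-1497 + I*√409) = 8640684 - 5772*I*√409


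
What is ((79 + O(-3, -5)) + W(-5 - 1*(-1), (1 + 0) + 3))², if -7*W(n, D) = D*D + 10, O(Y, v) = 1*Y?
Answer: 256036/49 ≈ 5225.2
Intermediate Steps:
O(Y, v) = Y
W(n, D) = -10/7 - D²/7 (W(n, D) = -(D*D + 10)/7 = -(D² + 10)/7 = -(10 + D²)/7 = -10/7 - D²/7)
((79 + O(-3, -5)) + W(-5 - 1*(-1), (1 + 0) + 3))² = ((79 - 3) + (-10/7 - ((1 + 0) + 3)²/7))² = (76 + (-10/7 - (1 + 3)²/7))² = (76 + (-10/7 - ⅐*4²))² = (76 + (-10/7 - ⅐*16))² = (76 + (-10/7 - 16/7))² = (76 - 26/7)² = (506/7)² = 256036/49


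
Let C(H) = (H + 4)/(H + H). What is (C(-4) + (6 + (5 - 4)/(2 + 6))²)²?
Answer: 5764801/4096 ≈ 1407.4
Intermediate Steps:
C(H) = (4 + H)/(2*H) (C(H) = (4 + H)/((2*H)) = (4 + H)*(1/(2*H)) = (4 + H)/(2*H))
(C(-4) + (6 + (5 - 4)/(2 + 6))²)² = ((½)*(4 - 4)/(-4) + (6 + (5 - 4)/(2 + 6))²)² = ((½)*(-¼)*0 + (6 + 1/8)²)² = (0 + (6 + 1*(⅛))²)² = (0 + (6 + ⅛)²)² = (0 + (49/8)²)² = (0 + 2401/64)² = (2401/64)² = 5764801/4096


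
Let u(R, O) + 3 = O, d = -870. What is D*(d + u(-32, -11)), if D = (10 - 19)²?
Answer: -71604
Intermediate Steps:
u(R, O) = -3 + O
D = 81 (D = (-9)² = 81)
D*(d + u(-32, -11)) = 81*(-870 + (-3 - 11)) = 81*(-870 - 14) = 81*(-884) = -71604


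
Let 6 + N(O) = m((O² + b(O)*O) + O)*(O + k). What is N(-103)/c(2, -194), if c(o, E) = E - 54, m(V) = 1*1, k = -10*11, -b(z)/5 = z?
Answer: 219/248 ≈ 0.88306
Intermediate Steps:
b(z) = -5*z
k = -110
m(V) = 1
c(o, E) = -54 + E
N(O) = -116 + O (N(O) = -6 + 1*(O - 110) = -6 + 1*(-110 + O) = -6 + (-110 + O) = -116 + O)
N(-103)/c(2, -194) = (-116 - 103)/(-54 - 194) = -219/(-248) = -219*(-1/248) = 219/248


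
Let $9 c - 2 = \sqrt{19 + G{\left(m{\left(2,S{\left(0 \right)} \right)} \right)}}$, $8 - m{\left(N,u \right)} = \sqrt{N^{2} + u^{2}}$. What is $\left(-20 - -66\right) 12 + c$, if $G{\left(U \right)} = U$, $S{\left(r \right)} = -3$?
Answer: $\frac{4970}{9} + \frac{\sqrt{27 - \sqrt{13}}}{9} \approx 552.76$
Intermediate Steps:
$m{\left(N,u \right)} = 8 - \sqrt{N^{2} + u^{2}}$
$c = \frac{2}{9} + \frac{\sqrt{27 - \sqrt{13}}}{9}$ ($c = \frac{2}{9} + \frac{\sqrt{19 + \left(8 - \sqrt{2^{2} + \left(-3\right)^{2}}\right)}}{9} = \frac{2}{9} + \frac{\sqrt{19 + \left(8 - \sqrt{4 + 9}\right)}}{9} = \frac{2}{9} + \frac{\sqrt{19 + \left(8 - \sqrt{13}\right)}}{9} = \frac{2}{9} + \frac{\sqrt{27 - \sqrt{13}}}{9} \approx 0.75964$)
$\left(-20 - -66\right) 12 + c = \left(-20 - -66\right) 12 + \left(\frac{2}{9} + \frac{\sqrt{27 - \sqrt{13}}}{9}\right) = \left(-20 + 66\right) 12 + \left(\frac{2}{9} + \frac{\sqrt{27 - \sqrt{13}}}{9}\right) = 46 \cdot 12 + \left(\frac{2}{9} + \frac{\sqrt{27 - \sqrt{13}}}{9}\right) = 552 + \left(\frac{2}{9} + \frac{\sqrt{27 - \sqrt{13}}}{9}\right) = \frac{4970}{9} + \frac{\sqrt{27 - \sqrt{13}}}{9}$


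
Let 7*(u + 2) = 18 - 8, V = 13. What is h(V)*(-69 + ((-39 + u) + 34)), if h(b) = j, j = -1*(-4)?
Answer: -2088/7 ≈ -298.29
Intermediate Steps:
u = -4/7 (u = -2 + (18 - 8)/7 = -2 + (1/7)*10 = -2 + 10/7 = -4/7 ≈ -0.57143)
j = 4
h(b) = 4
h(V)*(-69 + ((-39 + u) + 34)) = 4*(-69 + ((-39 - 4/7) + 34)) = 4*(-69 + (-277/7 + 34)) = 4*(-69 - 39/7) = 4*(-522/7) = -2088/7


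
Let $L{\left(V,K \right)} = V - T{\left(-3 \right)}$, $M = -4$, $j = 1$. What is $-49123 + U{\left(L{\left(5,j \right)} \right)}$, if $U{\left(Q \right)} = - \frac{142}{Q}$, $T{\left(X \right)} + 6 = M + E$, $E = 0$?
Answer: $- \frac{736987}{15} \approx -49132.0$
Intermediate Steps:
$T{\left(X \right)} = -10$ ($T{\left(X \right)} = -6 + \left(-4 + 0\right) = -6 - 4 = -10$)
$L{\left(V,K \right)} = 10 + V$ ($L{\left(V,K \right)} = V - -10 = V + 10 = 10 + V$)
$-49123 + U{\left(L{\left(5,j \right)} \right)} = -49123 - \frac{142}{10 + 5} = -49123 - \frac{142}{15} = - \frac{736987}{15}$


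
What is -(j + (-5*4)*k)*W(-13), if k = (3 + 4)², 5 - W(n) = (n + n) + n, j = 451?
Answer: 23276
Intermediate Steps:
W(n) = 5 - 3*n (W(n) = 5 - ((n + n) + n) = 5 - (2*n + n) = 5 - 3*n)
k = 49 (k = 7² = 49)
-(j + (-5*4)*k)*W(-13) = -(451 - 5*4*49)*(5 - 3*(-13)) = -(451 - 20*49)*(5 + 39) = -(451 - 980)*44 = -(-529)*44 = -1*(-23276) = 23276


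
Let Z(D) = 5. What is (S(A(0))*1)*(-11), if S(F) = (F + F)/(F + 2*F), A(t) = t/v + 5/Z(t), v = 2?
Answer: -22/3 ≈ -7.3333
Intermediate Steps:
A(t) = 1 + t/2 (A(t) = t/2 + 5/5 = t*(½) + 5*(⅕) = t/2 + 1 = 1 + t/2)
S(F) = ⅔ (S(F) = (2*F)/((3*F)) = (2*F)*(1/(3*F)) = ⅔)
(S(A(0))*1)*(-11) = ((⅔)*1)*(-11) = (⅔)*(-11) = -22/3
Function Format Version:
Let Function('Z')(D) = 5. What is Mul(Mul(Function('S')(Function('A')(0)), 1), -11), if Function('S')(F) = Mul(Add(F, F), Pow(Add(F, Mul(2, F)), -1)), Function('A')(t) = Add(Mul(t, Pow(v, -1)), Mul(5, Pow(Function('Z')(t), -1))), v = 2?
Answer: Rational(-22, 3) ≈ -7.3333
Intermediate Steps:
Function('A')(t) = Add(1, Mul(Rational(1, 2), t)) (Function('A')(t) = Add(Mul(t, Pow(2, -1)), Mul(5, Pow(5, -1))) = Add(Mul(t, Rational(1, 2)), Mul(5, Rational(1, 5))) = Add(Mul(Rational(1, 2), t), 1) = Add(1, Mul(Rational(1, 2), t)))
Function('S')(F) = Rational(2, 3) (Function('S')(F) = Mul(Mul(2, F), Pow(Mul(3, F), -1)) = Mul(Mul(2, F), Mul(Rational(1, 3), Pow(F, -1))) = Rational(2, 3))
Mul(Mul(Function('S')(Function('A')(0)), 1), -11) = Mul(Mul(Rational(2, 3), 1), -11) = Mul(Rational(2, 3), -11) = Rational(-22, 3)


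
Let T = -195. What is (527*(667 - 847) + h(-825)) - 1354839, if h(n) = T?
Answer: -1449894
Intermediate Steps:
h(n) = -195
(527*(667 - 847) + h(-825)) - 1354839 = (527*(667 - 847) - 195) - 1354839 = (527*(-180) - 195) - 1354839 = (-94860 - 195) - 1354839 = -95055 - 1354839 = -1449894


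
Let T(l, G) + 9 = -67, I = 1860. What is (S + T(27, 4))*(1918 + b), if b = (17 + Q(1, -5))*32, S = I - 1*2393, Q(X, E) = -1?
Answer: -1479870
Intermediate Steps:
T(l, G) = -76 (T(l, G) = -9 - 67 = -76)
S = -533 (S = 1860 - 1*2393 = 1860 - 2393 = -533)
b = 512 (b = (17 - 1)*32 = 16*32 = 512)
(S + T(27, 4))*(1918 + b) = (-533 - 76)*(1918 + 512) = -609*2430 = -1479870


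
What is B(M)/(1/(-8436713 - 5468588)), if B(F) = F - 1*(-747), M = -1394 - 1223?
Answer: 26002912870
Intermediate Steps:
M = -2617
B(F) = 747 + F (B(F) = F + 747 = 747 + F)
B(M)/(1/(-8436713 - 5468588)) = (747 - 2617)/(1/(-8436713 - 5468588)) = -1870/(1/(-13905301)) = -1870/(-1/13905301) = -1870*(-13905301) = 26002912870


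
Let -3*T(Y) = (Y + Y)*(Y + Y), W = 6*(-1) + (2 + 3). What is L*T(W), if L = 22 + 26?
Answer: -64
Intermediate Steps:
W = -1 (W = -6 + 5 = -1)
T(Y) = -4*Y²/3 (T(Y) = -(Y + Y)*(Y + Y)/3 = -2*Y*2*Y/3 = -4*Y²/3)
L = 48
L*T(W) = 48*(-4/3*(-1)²) = 48*(-4/3*1) = 48*(-4/3) = -64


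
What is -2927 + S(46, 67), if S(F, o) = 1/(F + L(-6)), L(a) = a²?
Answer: -240013/82 ≈ -2927.0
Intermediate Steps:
S(F, o) = 1/(36 + F) (S(F, o) = 1/(F + (-6)²) = 1/(F + 36) = 1/(36 + F))
-2927 + S(46, 67) = -2927 + 1/(36 + 46) = -2927 + 1/82 = -240013/82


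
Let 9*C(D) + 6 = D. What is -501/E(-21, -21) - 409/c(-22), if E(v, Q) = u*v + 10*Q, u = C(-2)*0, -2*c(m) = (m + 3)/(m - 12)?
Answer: 1950013/1330 ≈ 1466.2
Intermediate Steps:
C(D) = -⅔ + D/9
c(m) = -(3 + m)/(2*(-12 + m)) (c(m) = -(m + 3)/(2*(m - 12)) = -(3 + m)/(2*(-12 + m)))
u = 0 (u = (-⅔ + (⅑)*(-2))*0 = (-⅔ - 2/9)*0 = -8/9*0 = 0)
E(v, Q) = 10*Q (E(v, Q) = 0*v + 10*Q = 0 + 10*Q = 10*Q)
-501/E(-21, -21) - 409/c(-22) = -501/(10*(-21)) - 409*2*(-12 - 22)/(-3 - 1*(-22)) = -501/(-210) - 409*(-68/(-3 + 22)) = -501*(-1/210) - 409/((½)*(-1/34)*19) = 167/70 - 409/(-19/68) = 167/70 - 409*(-68/19) = 167/70 + 27812/19 = 1950013/1330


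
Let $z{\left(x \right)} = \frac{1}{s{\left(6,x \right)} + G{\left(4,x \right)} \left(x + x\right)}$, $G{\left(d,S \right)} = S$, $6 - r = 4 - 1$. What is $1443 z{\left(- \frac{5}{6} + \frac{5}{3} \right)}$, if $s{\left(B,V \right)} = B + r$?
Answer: $\frac{25974}{187} \approx 138.9$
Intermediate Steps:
$r = 3$ ($r = 6 - \left(4 - 1\right) = 6 - 3 = 3$)
$s{\left(B,V \right)} = 3 + B$ ($s{\left(B,V \right)} = B + 3 = 3 + B$)
$z{\left(x \right)} = \frac{1}{9 + 2 x^{2}}$ ($z{\left(x \right)} = \frac{1}{\left(3 + 6\right) + x \left(x + x\right)} = \frac{1}{9 + x 2 x} = \frac{1}{9 + 2 x^{2}}$)
$1443 z{\left(- \frac{5}{6} + \frac{5}{3} \right)} = \frac{1443}{9 + 2 \left(- \frac{5}{6} + \frac{5}{3}\right)^{2}} = \frac{1443}{9 + 2 \left(\frac{5}{6}\right)^{2}} = \frac{1443}{9 + 2 \cdot \frac{25}{36}} = \frac{1443}{9 + \frac{25}{18}} = \frac{1443}{\frac{187}{18}} = 1443 \cdot \frac{18}{187} = \frac{25974}{187}$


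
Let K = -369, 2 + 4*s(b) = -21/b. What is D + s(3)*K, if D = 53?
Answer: 3533/4 ≈ 883.25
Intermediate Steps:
s(b) = -½ - 21/(4*b) (s(b) = -½ + (-21/b)/4 = -½ - 21/(4*b))
D + s(3)*K = 53 + ((¼)*(-21 - 2*3)/3)*(-369) = 53 + ((¼)*(⅓)*(-21 - 6))*(-369) = 53 + ((¼)*(⅓)*(-27))*(-369) = 53 - 9/4*(-369) = 53 + 3321/4 = 3533/4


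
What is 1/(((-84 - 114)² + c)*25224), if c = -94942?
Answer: -1/1405935312 ≈ -7.1127e-10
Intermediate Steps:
1/(((-84 - 114)² + c)*25224) = 1/((-84 - 114)² - 94942*25224) = (1/25224)/((-198)² - 94942) = (1/25224)/(39204 - 94942) = (1/25224)/(-55738) = -1/55738*1/25224 = -1/1405935312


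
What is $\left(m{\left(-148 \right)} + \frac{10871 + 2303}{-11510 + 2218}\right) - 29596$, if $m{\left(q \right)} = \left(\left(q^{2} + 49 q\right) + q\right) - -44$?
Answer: $- \frac{69919595}{4646} \approx -15049.0$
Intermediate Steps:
$m{\left(q \right)} = 44 + q^{2} + 50 q$ ($m{\left(q \right)} = \left(q^{2} + 50 q\right) + 44 = 44 + q^{2} + 50 q$)
$\left(m{\left(-148 \right)} + \frac{10871 + 2303}{-11510 + 2218}\right) - 29596 = \left(\left(44 + \left(-148\right)^{2} + 50 \left(-148\right)\right) + \frac{10871 + 2303}{-11510 + 2218}\right) - 29596 = \left(\left(44 + 21904 - 7400\right) + \frac{13174}{-9292}\right) - 29596 = \left(14548 + 13174 \left(- \frac{1}{9292}\right)\right) - 29596 = \left(14548 - \frac{6587}{4646}\right) - 29596 = \frac{67583421}{4646} - 29596 = - \frac{69919595}{4646}$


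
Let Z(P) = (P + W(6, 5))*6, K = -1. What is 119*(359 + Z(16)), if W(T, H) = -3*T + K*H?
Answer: 37723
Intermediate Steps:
W(T, H) = -H - 3*T (W(T, H) = -3*T - H = -H - 3*T)
Z(P) = -138 + 6*P (Z(P) = (P + (-1*5 - 3*6))*6 = (P + (-5 - 18))*6 = (P - 23)*6 = (-23 + P)*6 = -138 + 6*P)
119*(359 + Z(16)) = 119*(359 + (-138 + 6*16)) = 119*(359 + (-138 + 96)) = 119*(359 - 42) = 119*317 = 37723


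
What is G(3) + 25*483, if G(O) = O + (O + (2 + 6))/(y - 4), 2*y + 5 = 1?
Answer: 72457/6 ≈ 12076.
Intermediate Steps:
y = -2 (y = -5/2 + (½)*1 = -5/2 + ½ = -2)
G(O) = -4/3 + 5*O/6 (G(O) = O + (O + (2 + 6))/(-2 - 4) = O + (O + 8)/(-6) = O + (8 + O)*(-⅙) = O + (-4/3 - O/6) = -4/3 + 5*O/6)
G(3) + 25*483 = (-4/3 + (⅚)*3) + 25*483 = (-4/3 + 5/2) + 12075 = 7/6 + 12075 = 72457/6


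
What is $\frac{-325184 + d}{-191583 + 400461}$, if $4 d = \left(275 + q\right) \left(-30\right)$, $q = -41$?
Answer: $- \frac{326939}{208878} \approx -1.5652$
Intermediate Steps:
$d = -1755$ ($d = \frac{\left(275 - 41\right) \left(-30\right)}{4} = \frac{234 \left(-30\right)}{4} = \frac{1}{4} \left(-7020\right) = -1755$)
$\frac{-325184 + d}{-191583 + 400461} = \frac{-325184 - 1755}{-191583 + 400461} = - \frac{326939}{208878}$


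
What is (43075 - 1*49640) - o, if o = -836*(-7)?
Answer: -12417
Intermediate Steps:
o = 5852 (o = -1*(-5852) = 5852)
(43075 - 1*49640) - o = (43075 - 1*49640) - 1*5852 = (43075 - 49640) - 5852 = -6565 - 5852 = -12417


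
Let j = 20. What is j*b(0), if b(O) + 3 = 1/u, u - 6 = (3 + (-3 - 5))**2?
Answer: -1840/31 ≈ -59.355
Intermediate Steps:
u = 31 (u = 6 + (3 + (-3 - 5))**2 = 6 + (3 - 8)**2 = 6 + (-5)**2 = 6 + 25 = 31)
b(O) = -92/31 (b(O) = -3 + 1/31 = -92/31)
j*b(0) = 20*(-92/31) = -1840/31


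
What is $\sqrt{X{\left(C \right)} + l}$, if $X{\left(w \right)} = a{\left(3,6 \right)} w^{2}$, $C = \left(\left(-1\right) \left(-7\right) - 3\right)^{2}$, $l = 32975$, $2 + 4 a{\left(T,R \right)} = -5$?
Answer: $\sqrt{32527} \approx 180.35$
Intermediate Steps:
$a{\left(T,R \right)} = - \frac{7}{4}$ ($a{\left(T,R \right)} = - \frac{1}{2} + \frac{1}{4} \left(-5\right) = - \frac{1}{2} - \frac{5}{4} = - \frac{7}{4}$)
$C = 16$ ($C = \left(7 - 3\right)^{2} = 4^{2} = 16$)
$X{\left(w \right)} = - \frac{7 w^{2}}{4}$
$\sqrt{X{\left(C \right)} + l} = \sqrt{- \frac{7 \cdot 16^{2}}{4} + 32975} = \sqrt{\left(- \frac{7}{4}\right) 256 + 32975} = \sqrt{-448 + 32975} = \sqrt{32527}$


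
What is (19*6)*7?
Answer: 798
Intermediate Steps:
(19*6)*7 = 114*7 = 798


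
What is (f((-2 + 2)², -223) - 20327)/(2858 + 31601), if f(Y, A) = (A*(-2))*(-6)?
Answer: -23003/34459 ≈ -0.66755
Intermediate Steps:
f(Y, A) = 12*A (f(Y, A) = -2*A*(-6) = 12*A)
(f((-2 + 2)², -223) - 20327)/(2858 + 31601) = (12*(-223) - 20327)/(2858 + 31601) = (-2676 - 20327)/34459 = -23003*1/34459 = -23003/34459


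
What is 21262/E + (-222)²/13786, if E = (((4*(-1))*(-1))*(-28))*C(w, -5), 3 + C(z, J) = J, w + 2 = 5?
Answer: 84319099/3088064 ≈ 27.305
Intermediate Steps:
w = 3 (w = -2 + 5 = 3)
C(z, J) = -3 + J
E = 896 (E = (((4*(-1))*(-1))*(-28))*(-3 - 5) = (-4*(-1)*(-28))*(-8) = (4*(-28))*(-8) = -112*(-8) = 896)
21262/E + (-222)²/13786 = 21262/896 + (-222)²/13786 = 21262*(1/896) + 49284*(1/13786) = 10631/448 + 24642/6893 = 84319099/3088064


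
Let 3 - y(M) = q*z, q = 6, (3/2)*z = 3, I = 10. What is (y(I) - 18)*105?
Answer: -2835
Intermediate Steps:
z = 2 (z = (⅔)*3 = 2)
y(M) = -9 (y(M) = 3 - 6*2 = 3 - 1*12 = 3 - 12 = -9)
(y(I) - 18)*105 = (-9 - 18)*105 = -27*105 = -2835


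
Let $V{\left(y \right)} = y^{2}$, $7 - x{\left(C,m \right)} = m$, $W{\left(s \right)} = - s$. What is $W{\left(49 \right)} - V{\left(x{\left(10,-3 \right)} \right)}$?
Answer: $-149$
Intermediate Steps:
$x{\left(C,m \right)} = 7 - m$
$W{\left(49 \right)} - V{\left(x{\left(10,-3 \right)} \right)} = \left(-1\right) 49 - \left(7 - -3\right)^{2} = -49 - \left(7 + 3\right)^{2} = -49 - 10^{2} = -49 - 100 = -149$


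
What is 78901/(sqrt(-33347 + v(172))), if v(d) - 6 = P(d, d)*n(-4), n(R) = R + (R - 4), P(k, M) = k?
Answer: -78901*I*sqrt(35405)/35405 ≈ -419.32*I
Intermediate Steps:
n(R) = -4 + 2*R (n(R) = R + (-4 + R) = -4 + 2*R)
v(d) = 6 - 12*d (v(d) = 6 + d*(-4 + 2*(-4)) = 6 + d*(-4 - 8) = 6 + d*(-12) = 6 - 12*d)
78901/(sqrt(-33347 + v(172))) = 78901/(sqrt(-33347 + (6 - 12*172))) = 78901/(sqrt(-33347 + (6 - 2064))) = 78901/(sqrt(-33347 - 2058)) = 78901/(sqrt(-35405)) = 78901/((I*sqrt(35405))) = 78901*(-I*sqrt(35405)/35405) = -78901*I*sqrt(35405)/35405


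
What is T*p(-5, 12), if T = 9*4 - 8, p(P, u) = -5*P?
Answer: 700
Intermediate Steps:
T = 28 (T = 36 - 8 = 28)
T*p(-5, 12) = 28*(-5*(-5)) = 28*25 = 700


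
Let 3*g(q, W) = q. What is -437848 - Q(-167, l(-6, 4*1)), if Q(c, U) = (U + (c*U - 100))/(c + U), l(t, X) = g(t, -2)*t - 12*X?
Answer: -88877268/203 ≈ -4.3782e+5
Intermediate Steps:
g(q, W) = q/3
l(t, X) = -12*X + t**2/3 (l(t, X) = (t/3)*t - 12*X = t**2/3 - 12*X = -12*X + t**2/3)
Q(c, U) = (-100 + U + U*c)/(U + c) (Q(c, U) = (U + (U*c - 100))/(U + c) = (U + (-100 + U*c))/(U + c) = (-100 + U + U*c)/(U + c))
-437848 - Q(-167, l(-6, 4*1)) = -437848 - (-100 + (-48 + (1/3)*(-6)**2) + (-48 + (1/3)*(-6)**2)*(-167))/((-48 + (1/3)*(-6)**2) - 167) = -437848 - (-100 + (-12*4 + (1/3)*36) + (-12*4 + (1/3)*36)*(-167))/((-12*4 + (1/3)*36) - 167) = -437848 - (-100 + (-48 + 12) + (-48 + 12)*(-167))/((-48 + 12) - 167) = -437848 - (-100 - 36 - 36*(-167))/(-36 - 167) = -437848 - (-100 - 36 + 6012)/(-203) = -437848 - (-1)*5876/203 = -437848 - 1*(-5876/203) = -437848 + 5876/203 = -88877268/203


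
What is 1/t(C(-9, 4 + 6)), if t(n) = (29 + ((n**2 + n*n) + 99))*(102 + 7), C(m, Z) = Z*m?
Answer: 1/1779752 ≈ 5.6188e-7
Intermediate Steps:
t(n) = 13952 + 218*n**2 (t(n) = (29 + ((n**2 + n**2) + 99))*109 = (29 + (2*n**2 + 99))*109 = (29 + (99 + 2*n**2))*109 = (128 + 2*n**2)*109 = 13952 + 218*n**2)
1/t(C(-9, 4 + 6)) = 1/(13952 + 218*((4 + 6)*(-9))**2) = 1/(13952 + 218*(10*(-9))**2) = 1/(13952 + 218*(-90)**2) = 1/(13952 + 218*8100) = 1/(13952 + 1765800) = 1/1779752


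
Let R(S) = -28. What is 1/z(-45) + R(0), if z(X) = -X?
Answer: -1259/45 ≈ -27.978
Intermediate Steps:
1/z(-45) + R(0) = 1/(-1*(-45)) - 28 = 1/45 - 28 = -1259/45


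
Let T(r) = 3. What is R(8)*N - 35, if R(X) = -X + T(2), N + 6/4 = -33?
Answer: 275/2 ≈ 137.50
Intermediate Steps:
N = -69/2 (N = -3/2 - 33 = -69/2 ≈ -34.500)
R(X) = 3 - X (R(X) = -X + 3 = 3 - X)
R(8)*N - 35 = (3 - 1*8)*(-69/2) - 35 = (3 - 8)*(-69/2) - 35 = -5*(-69/2) - 35 = 345/2 - 35 = 275/2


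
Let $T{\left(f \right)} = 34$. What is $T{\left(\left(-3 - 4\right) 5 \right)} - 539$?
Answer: $-505$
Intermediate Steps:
$T{\left(\left(-3 - 4\right) 5 \right)} - 539 = 34 - 539 = -505$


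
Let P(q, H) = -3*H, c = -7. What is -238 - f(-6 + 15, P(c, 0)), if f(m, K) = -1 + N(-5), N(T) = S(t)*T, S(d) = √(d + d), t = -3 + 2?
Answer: -237 + 5*I*√2 ≈ -237.0 + 7.0711*I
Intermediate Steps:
t = -1
S(d) = √2*√d (S(d) = √(2*d) = √2*√d)
N(T) = I*T*√2 (N(T) = (√2*√(-1))*T = (√2*I)*T = (I*√2)*T = I*T*√2)
f(m, K) = -1 - 5*I*√2 (f(m, K) = -1 + I*(-5)*√2 = -1 - 5*I*√2)
-238 - f(-6 + 15, P(c, 0)) = -238 - (-1 - 5*I*√2) = -238 + (1 + 5*I*√2) = -237 + 5*I*√2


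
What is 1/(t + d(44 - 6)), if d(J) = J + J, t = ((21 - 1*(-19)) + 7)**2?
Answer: 1/2285 ≈ 0.00043764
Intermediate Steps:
t = 2209 (t = ((21 + 19) + 7)**2 = (40 + 7)**2 = 47**2 = 2209)
d(J) = 2*J
1/(t + d(44 - 6)) = 1/(2209 + 2*(44 - 6)) = 1/(2209 + 2*38) = 1/(2209 + 76) = 1/2285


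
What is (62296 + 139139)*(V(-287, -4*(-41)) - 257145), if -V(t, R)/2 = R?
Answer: -51864073755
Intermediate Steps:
V(t, R) = -2*R
(62296 + 139139)*(V(-287, -4*(-41)) - 257145) = (62296 + 139139)*(-(-8)*(-41) - 257145) = 201435*(-2*164 - 257145) = 201435*(-328 - 257145) = 201435*(-257473) = -51864073755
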